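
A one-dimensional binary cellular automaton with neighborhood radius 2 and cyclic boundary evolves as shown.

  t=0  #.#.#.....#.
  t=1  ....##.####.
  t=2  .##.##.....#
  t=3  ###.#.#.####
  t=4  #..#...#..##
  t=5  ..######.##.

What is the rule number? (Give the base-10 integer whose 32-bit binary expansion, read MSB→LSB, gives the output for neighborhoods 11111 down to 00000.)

  ##### -> #   bit 31 = 1  t=3,i=0
  ####. -> .   bit 30 = 0  t=1,i=9
  ###.# -> .   bit 29 = 0  t=3,i=2
  ###.. -> .   bit 28 = 0  t=1,i=10
  ##.## -> .   bit 27 = 0  t=1,i=6
  ##.#. -> #   bit 26 = 1  t=3,i=3
  ##..# -> .   bit 25 = 0  t=4,i=1
  ##... -> #   bit 24 = 1  t=1,i=11
  #.### -> .   bit 23 = 0  t=1,i=7
  #.##. -> #   bit 22 = 1  t=2,i=1
  #.#.# -> .   bit 21 = 0  t=0,i=0
  #.#.. -> #   bit 20 = 1  t=0,i=4
  #..## -> #   bit 19 = 1  t=4,i=9
  #..#. -> #   bit 18 = 1  t=4,i=2
  #...# -> #   bit 17 = 1  t=4,i=5
  #.... -> .   bit 16 = 0  t=0,i=6
  .#### -> .   bit 15 = 0  t=1,i=8
  .###. -> .   bit 14 = 0  t=4,i=11
  .##.# -> #   bit 13 = 1  t=1,i=5
  .##.. -> .   bit 12 = 0  t=2,i=5
  .#.## -> #   bit 11 = 1  t=2,i=0
  .#.#. -> .   bit 10 = 0  t=0,i=1
  .#..# -> .   bit 9 = 0  t=4,i=8
  .#... -> #   bit 8 = 1  t=0,i=5
  ..### -> #   bit 7 = 1  t=4,i=10
  ..##. -> #   bit 6 = 1  t=1,i=4
  ..#.# -> #   bit 5 = 1  t=0,i=10
  ..#.. -> #   bit 4 = 1  t=4,i=3
  ...## -> .   bit 3 = 0  t=1,i=3
  ...#. -> #   bit 2 = 1  t=0,i=9
  ....# -> #   bit 1 = 1  t=0,i=8
  ..... -> #   bit 0 = 1  t=0,i=7
  bits 10000101010111100010100111110111 = 2237540855

2237540855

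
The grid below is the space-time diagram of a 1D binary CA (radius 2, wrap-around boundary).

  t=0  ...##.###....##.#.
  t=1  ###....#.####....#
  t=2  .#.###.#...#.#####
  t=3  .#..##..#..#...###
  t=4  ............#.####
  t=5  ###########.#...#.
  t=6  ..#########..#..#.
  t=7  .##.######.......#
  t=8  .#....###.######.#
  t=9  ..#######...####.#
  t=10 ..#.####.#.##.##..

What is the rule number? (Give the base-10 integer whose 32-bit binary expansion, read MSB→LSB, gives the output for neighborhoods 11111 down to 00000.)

  nb #####: next=#  (t=2,i=15, bit31=1)
  nb ####.: next=#  (t=1,i=1, bit30=1)
  nb ###.#: next=#  (t=2,i=5, bit29=1)
  nb ###..: next=.  (t=0,i=8, bit28=0)
  nb ##.##: next=.  (t=0,i=5, bit27=0)
  nb ##.#.: next=.  (t=0,i=15, bit26=0)
  nb ##..#: next=.  (t=3,i=6, bit25=0)
  nb ##...: next=#  (t=0,i=9, bit24=1)
  nb #.###: next=.  (t=0,i=6, bit23=0)
  nb #.##.: next=#  (t=7,i=1, bit22=1)
  nb #.#.#: next=#  (t=2,i=1, bit21=1)
  nb #.#..: next=.  (t=0,i=16, bit20=0)
  nb #..##: next=.  (t=3,i=3, bit19=0)
  nb #..#.: next=.  (t=3,i=7, bit18=0)
  nb #...#: next=.  (t=2,i=9, bit17=0)
  nb #....: next=#  (t=0,i=0, bit16=1)
  nb .####: next=.  (t=1,i=0, bit15=0)
  nb .###.: next=#  (t=0,i=7, bit14=1)
  nb .##.#: next=.  (t=0,i=4, bit13=0)
  nb .##..: next=.  (t=3,i=5, bit12=0)
  nb .#.##: next=.  (t=1,i=8, bit11=0)
  nb .#.#.: next=.  (t=8,i=0, bit10=0)
  nb .#..#: next=.  (t=3,i=2, bit9=0)
  nb .#...: next=#  (t=0,i=17, bit8=1)
  nb ..###: next=#  (t=1,i=17, bit7=1)
  nb ..##.: next=.  (t=0,i=3, bit6=0)
  nb ..#.#: next=#  (t=1,i=7, bit5=1)
  nb ..#..: next=.  (t=3,i=8, bit4=0)
  nb ...##: next=#  (t=0,i=2, bit3=1)
  nb ...#.: next=.  (t=1,i=6, bit2=0)
  nb ....#: next=#  (t=0,i=1, bit1=1)
  nb .....: next=#  (t=4,i=2, bit0=1)
  bits 11100001011000010100000110101011 = 3781247403

3781247403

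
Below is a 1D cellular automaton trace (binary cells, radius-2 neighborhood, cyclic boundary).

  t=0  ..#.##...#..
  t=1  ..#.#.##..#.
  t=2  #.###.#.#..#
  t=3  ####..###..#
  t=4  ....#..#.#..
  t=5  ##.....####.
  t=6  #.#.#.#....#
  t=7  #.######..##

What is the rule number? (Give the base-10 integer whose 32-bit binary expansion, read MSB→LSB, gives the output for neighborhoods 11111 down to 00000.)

  nb #####: next=.  (t=3,i=1, bit31=0)
  nb ####.: next=.  (t=3,i=2, bit30=0)
  nb ###.#: next=.  (t=2,i=4, bit29=0)
  nb ###..: next=.  (t=3,i=3, bit28=0)
  nb ##.##: next=#  (t=2,i=1, bit27=1)
  nb ##.#.: next=.  (t=2,i=5, bit26=0)
  nb ##..#: next=#  (t=1,i=8, bit25=1)
  nb ##...: next=#  (t=0,i=6, bit24=1)
  nb #.###: next=#  (t=2,i=2, bit23=1)
  nb #.##.: next=#  (t=0,i=4, bit22=1)
  nb #.#.#: next=#  (t=1,i=4, bit21=1)
  nb #.#..: next=#  (t=2,i=8, bit20=1)
  nb #..##: next=.  (t=2,i=10, bit19=0)
  nb #..#.: next=.  (t=1,i=9, bit18=0)
  nb #...#: next=#  (t=0,i=7, bit17=1)
  nb #....: next=.  (t=0,i=11, bit16=0)
  nb .####: next=.  (t=3,i=0, bit15=0)
  nb .###.: next=#  (t=2,i=3, bit14=1)
  nb .##.#: next=#  (t=2,i=0, bit13=1)
  nb .##..: next=.  (t=0,i=5, bit12=0)
  nb .#.##: next=.  (t=0,i=3, bit11=0)
  nb .#.#.: next=#  (t=1,i=3, bit10=1)
  nb .#..#: next=.  (t=2,i=9, bit9=0)
  nb .#...: next=#  (t=0,i=10, bit8=1)
  nb ..###: next=.  (t=3,i=6, bit7=0)
  nb ..##.: next=#  (t=2,i=11, bit6=1)
  nb ..#.#: next=#  (t=0,i=2, bit5=1)
  nb ..#..: next=.  (t=0,i=9, bit4=0)
  nb ...##: next=#  (t=5,i=6, bit3=1)
  nb ...#.: next=.  (t=0,i=1, bit2=0)
  nb ....#: next=.  (t=0,i=0, bit1=0)
  nb .....: next=#  (t=4,i=0, bit0=1)
  bits 00001011111100100110010101101001 = 200435049

200435049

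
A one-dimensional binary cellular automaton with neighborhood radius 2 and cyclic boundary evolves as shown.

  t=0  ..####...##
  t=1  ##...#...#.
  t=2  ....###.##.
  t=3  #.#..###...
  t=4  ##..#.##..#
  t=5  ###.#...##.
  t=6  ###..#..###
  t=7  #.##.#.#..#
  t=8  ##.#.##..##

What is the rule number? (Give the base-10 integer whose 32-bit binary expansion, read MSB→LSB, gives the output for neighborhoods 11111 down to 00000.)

  #####|#  b31=1 t=6,i=0
  ####.|.  b30=0 t=0,i=4
  ###.#|#  b29=1 t=2,i=6
  ###..|#  b28=1 t=0,i=5
  ##.##|#  b27=1 t=2,i=7
  ##.#.|.  b26=0 t=5,i=3
  ##..#|#  b25=1 t=0,i=0
  ##...|.  b24=0 t=0,i=6
  #.###|#  b23=1 t=5,i=0
  #.##.|.  b22=0 t=1,i=0
  #.#.#|#  b21=1 t=7,i=5
  #.#..|.  b20=0 t=3,i=2
  #..##|#  b19=1 t=0,i=1
  #..#.|.  b18=0 t=4,i=3
  #...#|.  b17=0 t=0,i=7
  #....|#  b16=1 t=2,i=0
  .####|.  b15=0 t=0,i=3
  .###.|#  b14=1 t=2,i=5
  .##.#|#  b13=1 t=5,i=9
  .##..|.  b12=0 t=0,i=10
  .#.##|.  b11=0 t=1,i=10
  .#.#.|#  b10=1 t=3,i=1
  .#..#|.  b9=0 t=3,i=3
  .#...|#  b8=1 t=1,i=6
  ..###|.  b7=0 t=0,i=2
  ..##.|#  b6=1 t=0,i=9
  ..#.#|#  b5=1 t=1,i=9
  ..#..|#  b4=1 t=1,i=5
  ...##|.  b3=0 t=0,i=8
  ...#.|#  b2=1 t=1,i=4
  ....#|#  b1=1 t=2,i=2
  .....|.  b0=0 t=2,i=1
  bits 10111010101010010110010101110110 = 3131663734

3131663734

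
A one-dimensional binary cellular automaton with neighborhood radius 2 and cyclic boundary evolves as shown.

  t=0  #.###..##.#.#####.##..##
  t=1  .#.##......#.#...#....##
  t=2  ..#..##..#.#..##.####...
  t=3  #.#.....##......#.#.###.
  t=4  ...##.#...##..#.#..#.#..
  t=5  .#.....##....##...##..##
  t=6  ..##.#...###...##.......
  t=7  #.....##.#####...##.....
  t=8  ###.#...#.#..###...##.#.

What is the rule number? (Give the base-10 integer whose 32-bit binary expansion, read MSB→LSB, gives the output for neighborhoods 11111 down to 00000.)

419940786

  ##### -> .   bit 31 = 0  t=0,i=14
  ####. -> .   bit 30 = 0  t=0,i=15
  ###.# -> .   bit 29 = 0  t=0,i=0
  ###.. -> #   bit 28 = 1  t=0,i=4
  ##.## -> #   bit 27 = 1  t=0,i=1
  ##.#. -> .   bit 26 = 0  t=0,i=9
  ##..# -> .   bit 25 = 0  t=0,i=5
  ##... -> #   bit 24 = 1  t=1,i=5
  #.### -> .   bit 23 = 0  t=0,i=2
  #.##. -> .   bit 22 = 0  t=0,i=18
  #.#.# -> .   bit 21 = 0  t=0,i=10
  #.#.. -> .   bit 20 = 0  t=1,i=13
  #..## -> .   bit 19 = 0  t=0,i=6
  #..#. -> #   bit 18 = 1  t=2,i=8
  #...# -> #   bit 17 = 1  t=1,i=15
  #.... -> #   bit 16 = 1  t=1,i=6
  .#### -> #   bit 15 = 1  t=0,i=13
  .###. -> #   bit 14 = 1  t=0,i=3
  .##.# -> .   bit 13 = 0  t=0,i=8
  .##.. -> .   bit 12 = 0  t=0,i=19
  .#.## -> #   bit 11 = 1  t=0,i=11
  .#.#. -> .   bit 10 = 0  t=1,i=12
  .#..# -> .   bit 9 = 0  t=2,i=3
  .#... -> #   bit 8 = 1  t=1,i=14
  ..### -> #   bit 7 = 1  t=0,i=22
  ..##. -> .   bit 6 = 0  t=0,i=7
  ..#.# -> #   bit 5 = 1  t=1,i=11
  ..#.. -> #   bit 4 = 1  t=1,i=17
  ...## -> .   bit 3 = 0  t=1,i=21
  ...#. -> .   bit 2 = 0  t=1,i=10
  ....# -> #   bit 1 = 1  t=1,i=9
  ..... -> .   bit 0 = 0  t=1,i=7
  bits 00011001000001111100100110110010 = 419940786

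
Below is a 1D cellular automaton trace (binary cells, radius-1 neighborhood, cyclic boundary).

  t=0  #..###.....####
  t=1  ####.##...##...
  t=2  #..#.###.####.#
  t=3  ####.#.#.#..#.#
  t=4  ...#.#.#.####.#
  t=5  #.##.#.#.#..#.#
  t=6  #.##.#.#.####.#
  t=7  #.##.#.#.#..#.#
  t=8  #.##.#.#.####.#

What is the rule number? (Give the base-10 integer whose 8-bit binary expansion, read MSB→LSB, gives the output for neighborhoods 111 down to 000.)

94

  ###|.  b7=0 t=0,i=4
  ##.|#  b6=1 t=0,i=0
  #.#|.  b5=0 t=1,i=4
  #..|#  b4=1 t=0,i=1
  .##|#  b3=1 t=0,i=3
  .#.|#  b2=1 t=2,i=3
  ..#|#  b1=1 t=0,i=2
  ...|.  b0=0 t=0,i=7
  bits 01011110 = 94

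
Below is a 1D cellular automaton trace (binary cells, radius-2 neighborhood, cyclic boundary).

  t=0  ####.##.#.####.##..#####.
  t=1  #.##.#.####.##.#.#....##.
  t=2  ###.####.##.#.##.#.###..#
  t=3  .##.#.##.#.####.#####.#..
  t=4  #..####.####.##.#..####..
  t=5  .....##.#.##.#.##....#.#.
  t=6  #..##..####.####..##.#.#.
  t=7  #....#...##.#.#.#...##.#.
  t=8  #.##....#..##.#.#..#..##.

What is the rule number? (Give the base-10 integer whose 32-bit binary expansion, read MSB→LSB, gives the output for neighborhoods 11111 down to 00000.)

  #####|.  b31=0 t=0,i=21
  ####.|#  b30=1 t=0,i=2
  ###.#|#  b29=1 t=0,i=3
  ###..|.  b28=0 t=2,i=21
  ##.##|.  b27=0 t=0,i=4
  ##.#.|#  b26=1 t=0,i=7
  ##..#|#  b25=1 t=0,i=17
  ##...|.  b24=0 t=5,i=17
  #.###|#  b23=1 t=0,i=0
  #.##.|#  b22=1 t=0,i=5
  #.#.#|#  b21=1 t=0,i=8
  #.#..|#  b20=1 t=1,i=17
  #..##|.  b19=0 t=0,i=18
  #..#.|.  b18=0 t=4,i=24
  #...#|.  b17=0 t=3,i=24
  #....|#  b16=1 t=1,i=19
  .####|.  b15=0 t=0,i=1
  .###.|#  b14=1 t=2,i=20
  .##.#|.  b13=0 t=0,i=6
  .##..|.  b12=0 t=0,i=16
  .#.##|#  b11=1 t=0,i=9
  .#.#.|.  b10=0 t=1,i=16
  .#..#|.  b9=0 t=4,i=1
  .#...|.  b8=0 t=1,i=18
  ..###|.  b7=0 t=0,i=19
  ..##.|.  b6=0 t=1,i=22
  ..#.#|#  b5=1 t=5,i=21
  ..#..|.  b4=0 t=4,i=0
  ...##|#  b3=1 t=1,i=21
  ...#.|.  b2=0 t=5,i=20
  ....#|#  b1=1 t=1,i=20
  .....|.  b0=0 t=5,i=1
  bits 01100110111100010100100000101010 = 1727088682

1727088682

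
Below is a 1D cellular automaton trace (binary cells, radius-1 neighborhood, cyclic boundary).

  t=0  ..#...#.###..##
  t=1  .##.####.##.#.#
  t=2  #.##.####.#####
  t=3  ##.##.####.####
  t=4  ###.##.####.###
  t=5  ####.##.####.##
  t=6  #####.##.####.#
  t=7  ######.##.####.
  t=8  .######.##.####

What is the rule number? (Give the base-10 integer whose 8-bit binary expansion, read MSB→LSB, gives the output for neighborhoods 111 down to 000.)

231

  [7] ### => #  t=0,i=9
  [6] ##. => #  t=0,i=10
  [5] #.# => #  t=0,i=7
  [4] #.. => .  t=0,i=0
  [3] .## => .  t=0,i=8
  [2] .#. => #  t=0,i=2
  [1] ..# => #  t=0,i=1
  [0] ... => #  t=0,i=4
  bits 11100111 = 231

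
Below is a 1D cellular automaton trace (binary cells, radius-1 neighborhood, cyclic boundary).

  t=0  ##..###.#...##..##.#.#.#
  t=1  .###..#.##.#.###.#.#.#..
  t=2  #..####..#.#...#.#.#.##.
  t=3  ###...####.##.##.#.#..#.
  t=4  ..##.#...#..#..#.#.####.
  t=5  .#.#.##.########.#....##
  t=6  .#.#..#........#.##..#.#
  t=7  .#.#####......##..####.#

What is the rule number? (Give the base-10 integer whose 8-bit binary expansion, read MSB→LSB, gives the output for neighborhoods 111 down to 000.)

86

  ### -> .   bit 7 = 0  t=0,i=0
  ##. -> #   bit 6 = 1  t=0,i=1
  #.# -> .   bit 5 = 0  t=0,i=7
  #.. -> #   bit 4 = 1  t=0,i=2
  .## -> .   bit 3 = 0  t=0,i=4
  .#. -> #   bit 2 = 1  t=0,i=8
  ..# -> #   bit 1 = 1  t=0,i=3
  ... -> .   bit 0 = 0  t=0,i=10
  bits 01010110 = 86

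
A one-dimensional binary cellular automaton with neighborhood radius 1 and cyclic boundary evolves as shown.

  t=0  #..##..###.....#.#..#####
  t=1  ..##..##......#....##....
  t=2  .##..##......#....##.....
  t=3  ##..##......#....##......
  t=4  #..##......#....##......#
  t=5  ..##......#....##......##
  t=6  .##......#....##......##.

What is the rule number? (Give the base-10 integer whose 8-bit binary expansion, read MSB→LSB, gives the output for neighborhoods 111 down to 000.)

10

  ###|.  b7=0 t=0,i=8
  ##.|.  b6=0 t=0,i=0
  #.#|.  b5=0 t=0,i=16
  #..|.  b4=0 t=0,i=1
  .##|#  b3=1 t=0,i=3
  .#.|.  b2=0 t=0,i=15
  ..#|#  b1=1 t=0,i=2
  ...|.  b0=0 t=0,i=11
  bits 00001010 = 10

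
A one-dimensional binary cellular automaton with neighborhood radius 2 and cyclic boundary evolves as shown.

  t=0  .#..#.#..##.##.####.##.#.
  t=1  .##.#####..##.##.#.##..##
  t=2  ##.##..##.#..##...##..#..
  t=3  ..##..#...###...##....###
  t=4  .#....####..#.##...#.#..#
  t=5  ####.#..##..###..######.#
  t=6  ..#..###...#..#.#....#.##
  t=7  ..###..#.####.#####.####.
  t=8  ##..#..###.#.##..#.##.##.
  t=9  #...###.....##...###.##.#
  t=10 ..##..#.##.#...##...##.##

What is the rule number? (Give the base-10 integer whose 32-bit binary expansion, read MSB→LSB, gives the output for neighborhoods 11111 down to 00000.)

  #####|.  b31=0 t=1,i=6
  ####.|#  b30=1 t=0,i=17
  ###.#|.  b29=0 t=0,i=18
  ###..|#  b28=1 t=1,i=8
  ##.##|#  b27=1 t=0,i=11
  ##.#.|.  b26=0 t=0,i=22
  ##..#|.  b25=0 t=1,i=9
  ##...|.  b24=0 t=2,i=15
  #.###|#  b23=1 t=0,i=15
  #.##.|#  b22=1 t=0,i=12
  #.#.#|.  b21=0 t=1,i=17
  #.#..|#  b20=1 t=0,i=6
  #..##|#  b19=1 t=0,i=8
  #..#.|.  b18=0 t=0,i=0
  #...#|#  b17=1 t=2,i=16
  #....|#  b16=1 t=3,i=19
  .####|.  b15=0 t=0,i=16
  .###.|.  b14=0 t=3,i=11
  .##.#|.  b13=0 t=0,i=10
  .##..|.  b12=0 t=1,i=20
  .#.##|#  b11=1 t=1,i=18
  .#.#.|#  b10=1 t=0,i=5
  .#..#|#  b9=1 t=0,i=2
  .#...|#  b8=1 t=3,i=7
  ..###|.  b7=0 t=3,i=10
  ..##.|.  b6=0 t=0,i=9
  ..#.#|#  b5=1 t=0,i=4
  ..#..|#  b4=1 t=0,i=1
  ...##|#  b3=1 t=2,i=17
  ...#.|#  b2=1 t=4,i=18
  ....#|.  b1=0 t=3,i=20
  .....|#  b0=1 t=9,i=9
  bits 01011000110110110000111100111101 = 1490751293

1490751293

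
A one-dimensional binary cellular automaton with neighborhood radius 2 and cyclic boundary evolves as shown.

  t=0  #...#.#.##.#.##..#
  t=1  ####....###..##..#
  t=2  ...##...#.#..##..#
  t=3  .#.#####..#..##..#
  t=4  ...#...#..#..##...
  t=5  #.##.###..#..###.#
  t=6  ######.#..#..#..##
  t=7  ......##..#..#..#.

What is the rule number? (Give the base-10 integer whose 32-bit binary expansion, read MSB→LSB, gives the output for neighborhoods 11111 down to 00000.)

500314325

  [31] ##### => .  t=1,i=1
  [30] ####. => .  t=1,i=2
  [29] ###.# => .  t=5,i=15
  [28] ###.. => #  t=1,i=3
  [27] ##.## => #  t=5,i=1
  [26] ##.#. => #  t=0,i=10
  [25] ##..# => .  t=0,i=15
  [24] ##... => #  t=0,i=1
  [23] #.### => #  t=3,i=3
  [22] #.##. => #  t=0,i=8
  [21] #.#.# => .  t=0,i=6
  [20] #.#.. => #  t=2,i=10
  [19] #..## => .  t=0,i=16
  [18] #..#. => .  t=2,i=16
  [17] #...# => #  t=0,i=2
  [16] #.... => .  t=1,i=5
  [15] .#### => .  t=1,i=0
  [14] .###. => .  t=1,i=9
  [13] .##.# => #  t=0,i=9
  [12] .##.. => #  t=0,i=0
  [11] .#.## => .  t=0,i=7
  [10] .#.#. => .  t=0,i=5
  [9] .#..# => .  t=2,i=11
  [8] .#... => .  t=2,i=0
  [7] ..### => #  t=1,i=8
  [6] ..##. => #  t=0,i=17
  [5] ..#.# => .  t=0,i=4
  [4] ..#.. => #  t=2,i=17
  [3] ...## => .  t=1,i=7
  [2] ...#. => #  t=0,i=3
  [1] ....# => .  t=1,i=6
  [0] ..... => #  t=4,i=0
  bits 00011101110100100011000011010101 = 500314325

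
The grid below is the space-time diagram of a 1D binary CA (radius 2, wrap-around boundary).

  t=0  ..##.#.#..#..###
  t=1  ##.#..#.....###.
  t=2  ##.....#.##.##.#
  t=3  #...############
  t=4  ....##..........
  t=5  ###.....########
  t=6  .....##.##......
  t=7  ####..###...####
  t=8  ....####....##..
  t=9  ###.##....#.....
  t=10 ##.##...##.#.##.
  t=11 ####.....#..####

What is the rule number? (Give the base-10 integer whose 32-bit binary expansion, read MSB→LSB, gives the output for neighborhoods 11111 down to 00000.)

180940199

  [31] ##### => .  t=3,i=6
  [30] ####. => .  t=3,i=15
  [29] ###.# => .  t=1,i=14
  [28] ###.. => .  t=0,i=15
  [27] ##.## => #  t=1,i=15
  [26] ##.#. => .  t=0,i=4
  [25] ##..# => #  t=0,i=0
  [24] ##... => .  t=2,i=2
  [23] #.### => #  t=2,i=15
  [22] #.##. => #  t=1,i=0
  [21] #.#.# => .  t=0,i=5
  [20] #.#.. => .  t=0,i=7
  [19] #..## => #  t=0,i=1
  [18] #..#. => .  t=0,i=9
  [17] #...# => .  t=3,i=2
  [16] #.... => .  t=1,i=8
  [15] .#### => #  t=3,i=5
  [14] .###. => #  t=0,i=14
  [13] .##.# => #  t=0,i=3
  [12] .##.. => .  t=4,i=5
  [11] .#.## => #  t=2,i=8
  [10] .#.#. => #  t=0,i=6
  [9] .#..# => .  t=0,i=8
  [8] .#... => #  t=1,i=7
  [7] ..### => #  t=0,i=13
  [6] ..##. => .  t=0,i=2
  [5] ..#.# => #  t=2,i=7
  [4] ..#.. => .  t=0,i=10
  [3] ...## => .  t=1,i=11
  [2] ...#. => #  t=2,i=6
  [1] ....# => #  t=1,i=10
  [0] ..... => #  t=1,i=9
  bits 00001010110010001110110110100111 = 180940199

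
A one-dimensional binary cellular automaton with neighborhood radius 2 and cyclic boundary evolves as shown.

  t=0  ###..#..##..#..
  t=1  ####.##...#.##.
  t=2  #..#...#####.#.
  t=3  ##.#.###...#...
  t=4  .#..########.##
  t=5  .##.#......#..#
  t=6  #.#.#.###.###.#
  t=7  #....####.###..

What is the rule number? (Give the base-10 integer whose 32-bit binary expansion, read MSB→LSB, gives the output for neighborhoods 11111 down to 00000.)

865299133

  nb #####: next=.  (t=2,i=9, bit31=0)
  nb ####.: next=.  (t=1,i=2, bit30=0)
  nb ###.#: next=#  (t=1,i=3, bit29=1)
  nb ###..: next=#  (t=0,i=2, bit28=1)
  nb ##.##: next=.  (t=1,i=4, bit27=0)
  nb ##.#.: next=.  (t=2,i=12, bit26=0)
  nb ##..#: next=#  (t=0,i=3, bit25=1)
  nb ##...: next=#  (t=1,i=7, bit24=1)
  nb #.###: next=#  (t=1,i=0, bit23=1)
  nb #.##.: next=.  (t=1,i=5, bit22=0)
  nb #.#.#: next=.  (t=2,i=13, bit21=0)
  nb #.#..: next=#  (t=2,i=0, bit20=1)
  nb #..##: next=.  (t=0,i=7, bit19=0)
  nb #..#.: next=.  (t=0,i=4, bit18=0)
  nb #...#: next=#  (t=1,i=8, bit17=1)
  nb #....: next=#  (t=5,i=6, bit16=1)
  nb .####: next=.  (t=1,i=1, bit15=0)
  nb .###.: next=#  (t=0,i=1, bit14=1)
  nb .##.#: next=#  (t=1,i=13, bit13=1)
  nb .##..: next=.  (t=0,i=9, bit12=0)
  nb .#.##: next=#  (t=1,i=11, bit11=1)
  nb .#.#.: next=.  (t=2,i=14, bit10=0)
  nb .#..#: next=#  (t=0,i=6, bit9=1)
  nb .#...: next=.  (t=2,i=4, bit8=0)
  nb ..###: next=#  (t=0,i=0, bit7=1)
  nb ..##.: next=.  (t=0,i=8, bit6=0)
  nb ..#.#: next=#  (t=1,i=10, bit5=1)
  nb ..#..: next=#  (t=0,i=5, bit4=1)
  nb ...##: next=#  (t=2,i=6, bit3=1)
  nb ...#.: next=#  (t=1,i=9, bit2=1)
  nb ....#: next=.  (t=5,i=9, bit1=0)
  nb .....: next=#  (t=5,i=7, bit0=1)
  bits 00110011100100110110101010111101 = 865299133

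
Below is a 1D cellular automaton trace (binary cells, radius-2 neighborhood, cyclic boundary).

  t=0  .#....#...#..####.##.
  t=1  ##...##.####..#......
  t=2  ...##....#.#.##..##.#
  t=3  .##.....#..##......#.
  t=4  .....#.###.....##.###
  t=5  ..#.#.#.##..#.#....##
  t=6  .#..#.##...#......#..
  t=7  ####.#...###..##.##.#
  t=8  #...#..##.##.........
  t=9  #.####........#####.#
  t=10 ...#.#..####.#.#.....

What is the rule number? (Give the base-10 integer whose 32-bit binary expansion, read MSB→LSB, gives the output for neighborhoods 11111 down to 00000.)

338086429

  ##### -> .   bit 31 = 0  t=7,i=1
  ####. -> .   bit 30 = 0  t=0,i=15
  ###.# -> .   bit 29 = 0  t=0,i=16
  ###.. -> #   bit 28 = 1  t=1,i=11
  ##.## -> .   bit 27 = 0  t=0,i=17
  ##.#. -> #   bit 26 = 1  t=2,i=19
  ##..# -> .   bit 25 = 0  t=0,i=20
  ##... -> .   bit 24 = 0  t=1,i=2
  #.### -> .   bit 23 = 0  t=1,i=8
  #.##. -> .   bit 22 = 0  t=0,i=18
  #.#.# -> #   bit 21 = 1  t=2,i=11
  #.#.. -> .   bit 20 = 0  t=2,i=20
  #..## -> .   bit 19 = 0  t=0,i=12
  #..#. -> #   bit 18 = 1  t=0,i=0
  #...# -> #   bit 17 = 1  t=0,i=8
  #.... -> .   bit 16 = 0  t=0,i=3
  .#### -> #   bit 15 = 1  t=0,i=14
  .###. -> #   bit 14 = 1  t=4,i=8
  .##.# -> .   bit 13 = 0  t=1,i=6
  .##.. -> .   bit 12 = 0  t=0,i=19
  .#.## -> #   bit 11 = 1  t=2,i=12
  .#.#. -> .   bit 10 = 0  t=2,i=10
  .#..# -> #   bit 9 = 1  t=0,i=11
  .#... -> .   bit 8 = 0  t=0,i=2
  ..### -> .   bit 7 = 0  t=0,i=13
  ..##. -> .   bit 6 = 0  t=1,i=0
  ..#.# -> .   bit 5 = 0  t=2,i=9
  ..#.. -> #   bit 4 = 1  t=0,i=1
  ...## -> #   bit 3 = 1  t=1,i=4
  ...#. -> #   bit 2 = 1  t=0,i=5
  ....# -> .   bit 1 = 0  t=0,i=4
  ..... -> #   bit 0 = 1  t=1,i=17
  bits 00010100001001101100101000011101 = 338086429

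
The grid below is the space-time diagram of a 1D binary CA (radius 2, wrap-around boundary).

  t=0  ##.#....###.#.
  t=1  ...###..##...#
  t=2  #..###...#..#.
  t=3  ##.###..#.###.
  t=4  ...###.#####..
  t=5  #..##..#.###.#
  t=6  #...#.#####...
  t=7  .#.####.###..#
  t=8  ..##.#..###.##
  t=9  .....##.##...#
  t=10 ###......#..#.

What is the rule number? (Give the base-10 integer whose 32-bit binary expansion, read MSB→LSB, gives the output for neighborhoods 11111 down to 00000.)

3499449253

  ##### -> #   bit 31 = 1  t=4,i=9
  ####. -> #   bit 30 = 1  t=4,i=10
  ###.# -> .   bit 29 = 0  t=0,i=10
  ###.. -> #   bit 28 = 1  t=1,i=5
  ##.## -> .   bit 27 = 0  t=3,i=2
  ##.#. -> .   bit 26 = 0  t=0,i=2
  ##..# -> .   bit 25 = 0  t=1,i=6
  ##... -> .   bit 24 = 0  t=1,i=10
  #.### -> #   bit 23 = 1  t=3,i=3
  #.##. -> .   bit 22 = 0  t=0,i=0
  #.#.# -> .   bit 21 = 0  t=0,i=12
  #.#.. -> #   bit 20 = 1  t=0,i=3
  #..## -> .   bit 19 = 0  t=1,i=7
  #..#. -> #   bit 18 = 1  t=2,i=11
  #...# -> .   bit 17 = 0  t=1,i=1
  #.... -> #   bit 16 = 1  t=0,i=5
  .#### -> .   bit 15 = 0  t=4,i=8
  .###. -> #   bit 14 = 1  t=0,i=9
  .##.# -> .   bit 13 = 0  t=0,i=1
  .##.. -> #   bit 12 = 1  t=1,i=9
  .#.## -> #   bit 11 = 1  t=0,i=13
  .#.#. -> .   bit 10 = 0  t=2,i=13
  .#..# -> #   bit 9 = 1  t=2,i=1
  .#... -> #   bit 8 = 1  t=0,i=4
  ..### -> #   bit 7 = 1  t=0,i=8
  ..##. -> .   bit 6 = 0  t=1,i=8
  ..#.# -> #   bit 5 = 1  t=2,i=12
  ..#.. -> .   bit 4 = 0  t=1,i=13
  ...## -> .   bit 3 = 0  t=0,i=7
  ...#. -> #   bit 2 = 1  t=1,i=12
  ....# -> .   bit 1 = 0  t=0,i=6
  ..... -> #   bit 0 = 1  t=4,i=0
  bits 11010000100101010101101110100101 = 3499449253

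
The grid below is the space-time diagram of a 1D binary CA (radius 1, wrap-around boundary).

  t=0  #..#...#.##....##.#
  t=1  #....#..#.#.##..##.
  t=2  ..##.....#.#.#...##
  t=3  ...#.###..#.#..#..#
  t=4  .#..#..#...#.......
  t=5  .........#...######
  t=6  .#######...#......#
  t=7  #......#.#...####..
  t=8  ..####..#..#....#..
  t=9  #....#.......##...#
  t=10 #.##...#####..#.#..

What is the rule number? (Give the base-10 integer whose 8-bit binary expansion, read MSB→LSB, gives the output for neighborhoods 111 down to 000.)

  ###|.  b7=0 t=3,i=6
  ##.|#  b6=1 t=0,i=0
  #.#|#  b5=1 t=0,i=8
  #..|.  b4=0 t=0,i=1
  .##|.  b3=0 t=0,i=9
  .#.|.  b2=0 t=0,i=3
  ..#|.  b1=0 t=0,i=2
  ...|#  b0=1 t=0,i=5
  bits 01100001 = 97

97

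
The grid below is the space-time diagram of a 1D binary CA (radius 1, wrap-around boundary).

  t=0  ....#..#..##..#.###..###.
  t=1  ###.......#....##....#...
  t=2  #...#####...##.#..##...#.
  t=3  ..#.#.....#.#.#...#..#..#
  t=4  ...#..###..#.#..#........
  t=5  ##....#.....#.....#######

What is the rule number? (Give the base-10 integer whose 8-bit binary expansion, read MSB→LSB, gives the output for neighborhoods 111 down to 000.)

  nb ###: next=.  (t=0,i=17, bit7=0)
  nb ##.: next=.  (t=0,i=11, bit6=0)
  nb #.#: next=#  (t=0,i=15, bit5=1)
  nb #..: next=.  (t=0,i=5, bit4=0)
  nb .##: next=#  (t=0,i=10, bit3=1)
  nb .#.: next=.  (t=0,i=4, bit2=0)
  nb ..#: next=.  (t=0,i=3, bit1=0)
  nb ...: next=#  (t=0,i=0, bit0=1)
  bits 00101001 = 41

41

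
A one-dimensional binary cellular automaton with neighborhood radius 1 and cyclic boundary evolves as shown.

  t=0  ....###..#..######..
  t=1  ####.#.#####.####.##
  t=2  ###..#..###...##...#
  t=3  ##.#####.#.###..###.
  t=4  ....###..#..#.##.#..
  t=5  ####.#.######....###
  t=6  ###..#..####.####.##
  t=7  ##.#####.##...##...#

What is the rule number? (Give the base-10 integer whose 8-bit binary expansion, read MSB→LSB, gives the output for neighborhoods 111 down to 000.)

151

  [7] ### => #  t=0,i=5
  [6] ##. => .  t=0,i=6
  [5] #.# => .  t=1,i=4
  [4] #.. => #  t=0,i=7
  [3] .## => .  t=0,i=4
  [2] .#. => #  t=0,i=9
  [1] ..# => #  t=0,i=3
  [0] ... => #  t=0,i=0
  bits 10010111 = 151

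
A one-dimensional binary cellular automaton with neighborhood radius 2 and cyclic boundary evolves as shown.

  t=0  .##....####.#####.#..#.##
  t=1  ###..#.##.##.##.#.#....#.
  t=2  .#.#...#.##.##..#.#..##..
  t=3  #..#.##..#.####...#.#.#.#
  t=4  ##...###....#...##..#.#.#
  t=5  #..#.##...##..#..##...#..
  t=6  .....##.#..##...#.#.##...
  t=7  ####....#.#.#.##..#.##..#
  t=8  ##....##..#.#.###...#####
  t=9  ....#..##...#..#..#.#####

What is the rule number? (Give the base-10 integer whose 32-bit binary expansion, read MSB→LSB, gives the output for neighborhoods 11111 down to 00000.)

  ##### -> #   bit 31 = 1  t=0,i=14
  ####. -> .   bit 30 = 0  t=0,i=9
  ###.# -> #   bit 29 = 1  t=0,i=10
  ###.. -> .   bit 28 = 0  t=1,i=2
  ##.## -> #   bit 27 = 1  t=0,i=0
  ##.#. -> .   bit 26 = 0  t=0,i=17
  ##..# -> #   bit 25 = 1  t=1,i=3
  ##... -> .   bit 24 = 0  t=0,i=3
  #.### -> .   bit 23 = 0  t=0,i=12
  #.##. -> #   bit 22 = 1  t=0,i=1
  #.#.# -> #   bit 21 = 1  t=1,i=16
  #.#.. -> #   bit 20 = 1  t=0,i=18
  #..## -> #   bit 19 = 1  t=2,i=20
  #..#. -> .   bit 18 = 0  t=0,i=20
  #...# -> #   bit 17 = 1  t=2,i=5
  #.... -> .   bit 16 = 0  t=0,i=4
  .#### -> #   bit 15 = 1  t=0,i=8
  .###. -> #   bit 14 = 1  t=1,i=1
  .##.# -> .   bit 13 = 0  t=0,i=24
  .##.. -> #   bit 12 = 1  t=0,i=2
  .#.## -> .   bit 11 = 0  t=0,i=22
  .#.#. -> .   bit 10 = 0  t=1,i=17
  .#..# -> .   bit 9 = 0  t=0,i=19
  .#... -> .   bit 8 = 0  t=1,i=19
  ..### -> #   bit 7 = 1  t=0,i=7
  ..##. -> .   bit 6 = 0  t=2,i=21
  ..#.# -> .   bit 5 = 0  t=0,i=21
  ..#.. -> .   bit 4 = 0  t=4,i=12
  ...## -> .   bit 3 = 0  t=0,i=6
  ...#. -> #   bit 2 = 1  t=1,i=22
  ....# -> #   bit 1 = 1  t=0,i=5
  ..... -> #   bit 0 = 1  t=6,i=0
  bits 10101010011110101101000010000111 = 2860175495

2860175495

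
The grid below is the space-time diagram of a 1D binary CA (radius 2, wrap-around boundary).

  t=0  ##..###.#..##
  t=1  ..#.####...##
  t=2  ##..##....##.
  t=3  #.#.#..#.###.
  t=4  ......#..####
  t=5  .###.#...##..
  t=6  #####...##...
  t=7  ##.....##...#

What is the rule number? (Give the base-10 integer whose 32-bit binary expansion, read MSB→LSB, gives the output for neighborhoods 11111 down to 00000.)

  nb #####: next=.  (t=6,i=2, bit31=0)
  nb ####.: next=.  (t=0,i=0, bit30=0)
  nb ###.#: next=#  (t=0,i=6, bit29=1)
  nb ###..: next=.  (t=0,i=1, bit28=0)
  nb ##.##: next=.  (t=2,i=12, bit27=0)
  nb ##.#.: next=#  (t=0,i=7, bit26=1)
  nb ##..#: next=#  (t=0,i=2, bit25=1)
  nb ##...: next=.  (t=1,i=8, bit24=0)
  nb #.###: next=#  (t=1,i=4, bit23=1)
  nb #.##.: next=#  (t=2,i=0, bit22=1)
  nb #.#.#: next=.  (t=3,i=0, bit21=0)
  nb #.#..: next=.  (t=0,i=8, bit20=0)
  nb #..##: next=.  (t=0,i=3, bit19=0)
  nb #..#.: next=#  (t=1,i=1, bit18=1)
  nb #...#: next=.  (t=1,i=9, bit17=0)
  nb #....: next=#  (t=2,i=7, bit16=1)
  nb .####: next=#  (t=0,i=12, bit15=1)
  nb .###.: next=#  (t=0,i=5, bit14=1)
  nb .##.#: next=#  (t=2,i=11, bit13=1)
  nb .##..: next=.  (t=1,i=12, bit12=0)
  nb .#.##: next=.  (t=1,i=3, bit11=0)
  nb .#.#.: next=.  (t=3,i=1, bit10=0)
  nb .#..#: next=.  (t=0,i=9, bit9=0)
  nb .#...: next=.  (t=5,i=6, bit8=0)
  nb ..###: next=#  (t=0,i=4, bit7=1)
  nb ..##.: next=#  (t=1,i=11, bit6=1)
  nb ..#.#: next=.  (t=1,i=2, bit5=0)
  nb ..#..: next=.  (t=4,i=6, bit4=0)
  nb ...##: next=#  (t=1,i=10, bit3=1)
  nb ...#.: next=#  (t=4,i=5, bit2=1)
  nb ....#: next=.  (t=2,i=8, bit1=0)
  nb .....: next=#  (t=4,i=2, bit0=1)
  bits 00100110110001011110000011001101 = 650502349

650502349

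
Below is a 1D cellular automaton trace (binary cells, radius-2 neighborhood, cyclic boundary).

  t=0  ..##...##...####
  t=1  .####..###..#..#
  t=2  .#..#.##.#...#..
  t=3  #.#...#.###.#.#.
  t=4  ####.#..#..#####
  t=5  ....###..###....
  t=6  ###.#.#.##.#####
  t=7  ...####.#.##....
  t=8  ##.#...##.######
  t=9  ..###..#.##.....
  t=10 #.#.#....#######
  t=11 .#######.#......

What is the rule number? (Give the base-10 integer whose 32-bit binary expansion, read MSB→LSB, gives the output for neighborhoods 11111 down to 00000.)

502863815

  #####|.  b31=0 t=4,i=0
  ####.|.  b30=0 t=0,i=14
  ###.#|.  b29=0 t=3,i=10
  ###..|#  b28=1 t=0,i=15
  ##.##|#  b27=1 t=6,i=10
  ##.#.|#  b26=1 t=2,i=8
  ##..#|.  b25=0 t=0,i=0
  ##...|#  b24=1 t=0,i=4
  #.###|#  b23=1 t=1,i=1
  #.##.|#  b22=1 t=2,i=6
  #.#.#|#  b21=1 t=3,i=0
  #.#..|#  b20=1 t=2,i=9
  #..##|#  b19=1 t=0,i=1
  #..#.|.  b18=0 t=1,i=11
  #...#|.  b17=0 t=0,i=5
  #....|#  b16=1 t=5,i=13
  .####|.  b15=0 t=0,i=13
  .###.|.  b14=0 t=1,i=8
  .##.#|.  b13=0 t=2,i=7
  .##..|#  b12=1 t=0,i=3
  .#.##|.  b11=0 t=1,i=0
  .#.#.|#  b10=1 t=3,i=1
  .#..#|#  b9=1 t=1,i=13
  .#...|#  b8=1 t=2,i=10
  ..###|#  b7=1 t=0,i=12
  ..##.|#  b6=1 t=0,i=2
  ..#.#|.  b5=0 t=1,i=15
  ..#..|.  b4=0 t=1,i=12
  ...##|.  b3=0 t=0,i=6
  ...#.|#  b2=1 t=2,i=0
  ....#|#  b1=1 t=5,i=2
  .....|#  b0=1 t=5,i=0
  bits 00011101111110010001011111000111 = 502863815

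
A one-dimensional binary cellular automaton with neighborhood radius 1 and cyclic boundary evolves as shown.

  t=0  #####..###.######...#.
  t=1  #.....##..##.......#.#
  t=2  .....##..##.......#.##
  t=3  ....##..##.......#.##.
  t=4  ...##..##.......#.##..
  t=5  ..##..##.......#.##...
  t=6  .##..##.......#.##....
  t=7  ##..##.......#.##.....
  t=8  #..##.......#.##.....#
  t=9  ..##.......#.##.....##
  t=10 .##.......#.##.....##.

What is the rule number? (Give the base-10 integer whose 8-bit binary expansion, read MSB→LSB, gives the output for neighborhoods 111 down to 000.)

  nb ###: next=.  (t=0,i=1, bit7=0)
  nb ##.: next=.  (t=0,i=4, bit6=0)
  nb #.#: next=#  (t=0,i=10, bit5=1)
  nb #..: next=.  (t=0,i=5, bit4=0)
  nb .##: next=#  (t=0,i=0, bit3=1)
  nb .#.: next=.  (t=0,i=20, bit2=0)
  nb ..#: next=#  (t=0,i=6, bit1=1)
  nb ...: next=.  (t=0,i=18, bit0=0)
  bits 00101010 = 42

42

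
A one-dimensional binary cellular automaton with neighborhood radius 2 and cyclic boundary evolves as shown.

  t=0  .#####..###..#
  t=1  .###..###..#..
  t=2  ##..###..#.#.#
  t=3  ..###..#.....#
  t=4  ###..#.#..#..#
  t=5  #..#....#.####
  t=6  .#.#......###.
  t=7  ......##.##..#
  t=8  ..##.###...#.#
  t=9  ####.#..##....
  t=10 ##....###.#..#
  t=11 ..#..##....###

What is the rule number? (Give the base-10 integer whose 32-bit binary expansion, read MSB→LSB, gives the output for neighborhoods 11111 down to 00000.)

  ##### -> #   bit 31 = 1  t=0,i=3
  ####. -> .   bit 30 = 0  t=0,i=4
  ###.# -> .   bit 29 = 0  t=9,i=3
  ###.. -> .   bit 28 = 0  t=0,i=5
  ##.## -> .   bit 27 = 0  t=7,i=8
  ##.#. -> .   bit 26 = 0  t=9,i=4
  ##..# -> #   bit 25 = 1  t=0,i=6
  ##... -> #   bit 24 = 1  t=8,i=8
  #.### -> #   bit 23 = 1  t=0,i=1
  #.##. -> .   bit 22 = 0  t=7,i=9
  #.#.# -> .   bit 21 = 0  t=2,i=11
  #.#.. -> .   bit 20 = 0  t=4,i=7
  #..## -> #   bit 19 = 1  t=0,i=7
  #..#. -> .   bit 18 = 0  t=0,i=12
  #...# -> #   bit 17 = 1  t=1,i=13
  #.... -> .   bit 16 = 0  t=3,i=9
  .#### -> #   bit 15 = 1  t=0,i=2
  .###. -> .   bit 14 = 0  t=0,i=9
  .##.# -> #   bit 13 = 1  t=7,i=7
  .##.. -> .   bit 12 = 0  t=7,i=10
  .#.## -> .   bit 11 = 0  t=0,i=0
  .#.#. -> .   bit 10 = 0  t=2,i=10
  .#..# -> #   bit 9 = 1  t=3,i=0
  .#... -> .   bit 8 = 0  t=1,i=12
  ..### -> #   bit 7 = 1  t=0,i=8
  ..##. -> #   bit 6 = 1  t=7,i=6
  ..#.# -> .   bit 5 = 0  t=0,i=13
  ..#.. -> #   bit 4 = 1  t=1,i=11
  ...## -> #   bit 3 = 1  t=1,i=0
  ...#. -> .   bit 2 = 0  t=3,i=12
  ....# -> .   bit 1 = 0  t=3,i=11
  ..... -> #   bit 0 = 1  t=3,i=10
  bits 10000011100010101010001011011001 = 2206900953

2206900953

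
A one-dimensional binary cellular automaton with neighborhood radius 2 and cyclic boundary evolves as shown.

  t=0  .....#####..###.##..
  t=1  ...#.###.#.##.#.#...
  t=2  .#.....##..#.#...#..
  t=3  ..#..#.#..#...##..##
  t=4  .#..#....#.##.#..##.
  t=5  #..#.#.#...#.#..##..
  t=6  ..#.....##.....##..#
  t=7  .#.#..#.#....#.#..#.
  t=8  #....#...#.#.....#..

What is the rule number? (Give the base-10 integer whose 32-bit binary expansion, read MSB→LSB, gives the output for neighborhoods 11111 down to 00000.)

3025043906

  #####|#  b31=1 t=0,i=7
  ####.|.  b30=0 t=0,i=8
  ###.#|#  b29=1 t=0,i=14
  ###..|#  b28=1 t=0,i=9
  ##.##|.  b27=0 t=0,i=15
  ##.#.|#  b26=1 t=1,i=8
  ##..#|.  b25=0 t=0,i=10
  ##...|.  b24=0 t=0,i=18
  #.###|.  b23=0 t=1,i=5
  #.##.|#  b22=1 t=0,i=16
  #.#.#|.  b21=0 t=1,i=9
  #.#..|.  b20=0 t=1,i=16
  #..##|#  b19=1 t=0,i=11
  #..#.|#  b18=1 t=2,i=10
  #...#|#  b17=1 t=2,i=15
  #....|.  b16=0 t=0,i=19
  .####|#  b15=1 t=0,i=6
  .###.|.  b14=0 t=0,i=13
  .##.#|.  b13=0 t=1,i=12
  .##..|.  b12=0 t=0,i=17
  .#.##|.  b11=0 t=1,i=4
  .#.#.|.  b10=0 t=1,i=15
  .#..#|.  b9=0 t=3,i=3
  .#...|#  b8=1 t=1,i=17
  ..###|#  b7=1 t=0,i=5
  ..##.|#  b6=1 t=2,i=7
  ..#.#|.  b5=0 t=1,i=3
  ..#..|.  b4=0 t=2,i=1
  ...##|.  b3=0 t=0,i=4
  ...#.|.  b2=0 t=1,i=2
  ....#|#  b1=1 t=0,i=3
  .....|.  b0=0 t=0,i=0
  bits 10110100010011101000000111000010 = 3025043906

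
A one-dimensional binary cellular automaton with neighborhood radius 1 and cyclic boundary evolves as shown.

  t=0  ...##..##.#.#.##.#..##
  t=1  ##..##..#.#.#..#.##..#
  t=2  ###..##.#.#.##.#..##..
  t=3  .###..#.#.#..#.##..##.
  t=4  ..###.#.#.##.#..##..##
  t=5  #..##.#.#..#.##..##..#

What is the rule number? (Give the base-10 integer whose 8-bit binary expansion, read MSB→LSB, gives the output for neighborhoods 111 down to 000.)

213

  ###|#  b7=1 t=1,i=0
  ##.|#  b6=1 t=0,i=4
  #.#|.  b5=0 t=0,i=9
  #..|#  b4=1 t=0,i=0
  .##|.  b3=0 t=0,i=3
  .#.|#  b2=1 t=0,i=10
  ..#|.  b1=0 t=0,i=2
  ...|#  b0=1 t=0,i=1
  bits 11010101 = 213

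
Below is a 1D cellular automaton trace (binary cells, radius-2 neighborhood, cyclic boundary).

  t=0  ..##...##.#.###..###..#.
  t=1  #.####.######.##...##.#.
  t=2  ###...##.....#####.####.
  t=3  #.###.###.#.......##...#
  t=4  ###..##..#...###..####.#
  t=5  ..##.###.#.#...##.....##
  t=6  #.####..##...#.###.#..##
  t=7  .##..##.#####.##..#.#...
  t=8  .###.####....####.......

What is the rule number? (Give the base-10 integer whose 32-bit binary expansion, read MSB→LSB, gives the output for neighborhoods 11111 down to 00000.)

  nb #####: next=.  (t=1,i=9, bit31=0)
  nb ####.: next=.  (t=1,i=4, bit30=0)
  nb ###.#: next=.  (t=1,i=5, bit29=0)
  nb ###..: next=#  (t=0,i=14, bit28=1)
  nb ##.##: next=#  (t=1,i=6, bit27=1)
  nb ##.#.: next=#  (t=0,i=9, bit26=1)
  nb ##..#: next=#  (t=0,i=15, bit25=1)
  nb ##...: next=#  (t=0,i=4, bit24=1)
  nb #.###: next=#  (t=0,i=12, bit23=1)
  nb #.##.: next=#  (t=1,i=14, bit22=1)
  nb #.#.#: next=#  (t=0,i=10, bit21=1)
  nb #.#..: next=.  (t=3,i=10, bit20=0)
  nb #..##: next=.  (t=0,i=16, bit19=0)
  nb #..#.: next=.  (t=0,i=21, bit18=0)
  nb #...#: next=#  (t=0,i=0, bit17=1)
  nb #....: next=.  (t=2,i=9, bit16=0)
  nb .####: next=.  (t=1,i=3, bit15=0)
  nb .###.: next=.  (t=0,i=13, bit14=0)
  nb .##.#: next=#  (t=0,i=8, bit13=1)
  nb .##..: next=#  (t=0,i=3, bit12=1)
  nb .#.##: next=#  (t=0,i=11, bit11=1)
  nb .#.#.: next=.  (t=1,i=23, bit10=0)
  nb .#..#: next=#  (t=6,i=20, bit9=1)
  nb .#...: next=.  (t=0,i=23, bit8=0)
  nb ..###: next=.  (t=0,i=17, bit7=0)
  nb ..##.: next=#  (t=0,i=2, bit6=1)
  nb ..#.#: next=.  (t=6,i=13, bit5=0)
  nb ..#..: next=#  (t=0,i=22, bit4=1)
  nb ...##: next=.  (t=0,i=1, bit3=0)
  nb ...#.: next=#  (t=6,i=12, bit2=1)
  nb ....#: next=.  (t=2,i=11, bit1=0)
  nb .....: next=#  (t=2,i=10, bit0=1)
  bits 00011111111000100011101001010101 = 534919765

534919765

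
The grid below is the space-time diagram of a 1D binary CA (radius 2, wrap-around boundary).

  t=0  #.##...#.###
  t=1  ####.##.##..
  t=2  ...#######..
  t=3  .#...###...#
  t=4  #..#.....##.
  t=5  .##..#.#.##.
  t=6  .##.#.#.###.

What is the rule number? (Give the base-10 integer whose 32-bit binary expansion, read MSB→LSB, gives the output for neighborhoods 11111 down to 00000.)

  ##### -> #   bit 31 = 1  t=2,i=5
  ####. -> .   bit 30 = 0  t=0,i=11
  ###.# -> #   bit 29 = 1  t=0,i=0
  ###.. -> .   bit 28 = 0  t=2,i=9
  ##.## -> #   bit 27 = 1  t=0,i=1
  ##.#. -> .   bit 26 = 0  t=4,i=11
  ##..# -> .   bit 25 = 0  t=1,i=10
  ##... -> .   bit 24 = 0  t=0,i=4
  #.### -> #   bit 23 = 1  t=0,i=9
  #.##. -> #   bit 22 = 1  t=0,i=2
  #.#.# -> .   bit 21 = 0  t=5,i=7
  #.#.. -> .   bit 20 = 0  t=3,i=1
  #..## -> .   bit 19 = 0  t=1,i=11
  #..#. -> #   bit 18 = 1  t=4,i=2
  #...# -> #   bit 17 = 1  t=0,i=5
  #.... -> #   bit 16 = 1  t=2,i=11
  .#### -> .   bit 15 = 0  t=0,i=10
  .###. -> .   bit 14 = 0  t=3,i=6
  .##.# -> #   bit 13 = 1  t=1,i=6
  .##.. -> #   bit 12 = 1  t=0,i=3
  .#.## -> #   bit 11 = 1  t=0,i=8
  .#.#. -> #   bit 10 = 1  t=3,i=0
  .#..# -> #   bit 9 = 1  t=4,i=1
  .#... -> .   bit 8 = 0  t=3,i=2
  ..### -> .   bit 7 = 0  t=1,i=0
  ..##. -> #   bit 6 = 1  t=4,i=9
  ..#.# -> .   bit 5 = 0  t=0,i=7
  ..#.. -> .   bit 4 = 0  t=4,i=3
  ...## -> .   bit 3 = 0  t=2,i=2
  ...#. -> #   bit 2 = 1  t=0,i=6
  ....# -> #   bit 1 = 1  t=2,i=1
  ..... -> .   bit 0 = 0  t=2,i=0
  bits 10101000110001110011111001000110 = 2831629894

2831629894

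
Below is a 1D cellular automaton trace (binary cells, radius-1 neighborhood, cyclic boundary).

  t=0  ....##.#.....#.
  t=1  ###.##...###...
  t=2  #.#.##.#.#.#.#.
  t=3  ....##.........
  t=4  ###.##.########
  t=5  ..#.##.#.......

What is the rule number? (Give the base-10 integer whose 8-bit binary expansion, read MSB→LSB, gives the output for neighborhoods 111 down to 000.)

73

  nb ###: next=.  (t=1,i=1, bit7=0)
  nb ##.: next=#  (t=0,i=5, bit6=1)
  nb #.#: next=.  (t=0,i=6, bit5=0)
  nb #..: next=.  (t=0,i=8, bit4=0)
  nb .##: next=#  (t=0,i=4, bit3=1)
  nb .#.: next=.  (t=0,i=7, bit2=0)
  nb ..#: next=.  (t=0,i=3, bit1=0)
  nb ...: next=#  (t=0,i=0, bit0=1)
  bits 01001001 = 73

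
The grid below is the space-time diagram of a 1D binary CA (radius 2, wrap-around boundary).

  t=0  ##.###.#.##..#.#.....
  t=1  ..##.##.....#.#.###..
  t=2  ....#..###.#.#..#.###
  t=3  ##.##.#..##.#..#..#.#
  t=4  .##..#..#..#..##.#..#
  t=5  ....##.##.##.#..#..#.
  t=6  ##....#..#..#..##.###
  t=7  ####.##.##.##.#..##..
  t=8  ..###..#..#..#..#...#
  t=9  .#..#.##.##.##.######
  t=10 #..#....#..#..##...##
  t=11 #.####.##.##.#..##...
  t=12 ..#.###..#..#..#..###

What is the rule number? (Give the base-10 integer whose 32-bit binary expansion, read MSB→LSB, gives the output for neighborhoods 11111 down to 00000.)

2106524949

  nb #####: next=.  (t=6,i=20, bit31=0)
  nb ####.: next=#  (t=6,i=0, bit30=1)
  nb ###.#: next=#  (t=0,i=5, bit29=1)
  nb ###..: next=#  (t=1,i=18, bit28=1)
  nb ##.##: next=#  (t=0,i=2, bit27=1)
  nb ##.#.: next=#  (t=0,i=6, bit26=1)
  nb ##..#: next=.  (t=0,i=11, bit25=0)
  nb ##...: next=#  (t=1,i=7, bit24=1)
  nb #.###: next=#  (t=0,i=3, bit23=1)
  nb #.##.: next=.  (t=0,i=9, bit22=0)
  nb #.#.#: next=.  (t=0,i=7, bit21=0)
  nb #.#..: next=.  (t=0,i=15, bit20=0)
  nb #..##: next=#  (t=2,i=6, bit19=1)
  nb #..#.: next=#  (t=0,i=12, bit18=1)
  nb #...#: next=#  (t=8,i=18, bit17=1)
  nb #....: next=#  (t=0,i=17, bit16=1)
  nb .####: next=.  (t=6,i=19, bit15=0)
  nb .###.: next=.  (t=0,i=4, bit14=0)
  nb .##.#: next=.  (t=0,i=1, bit13=0)
  nb .##..: next=.  (t=0,i=10, bit12=0)
  nb .#.##: next=.  (t=0,i=8, bit11=0)
  nb .#.#.: next=#  (t=0,i=14, bit10=1)
  nb .#..#: next=.  (t=2,i=5, bit9=0)
  nb .#...: next=#  (t=0,i=16, bit8=1)
  nb ..###: next=.  (t=2,i=7, bit7=0)
  nb ..##.: next=.  (t=0,i=0, bit6=0)
  nb ..#.#: next=.  (t=0,i=13, bit5=0)
  nb ..#..: next=#  (t=2,i=4, bit4=1)
  nb ...##: next=.  (t=0,i=20, bit3=0)
  nb ...#.: next=#  (t=1,i=11, bit2=1)
  nb ....#: next=.  (t=0,i=19, bit1=0)
  nb .....: next=#  (t=0,i=18, bit0=1)
  bits 01111101100011110000010100010101 = 2106524949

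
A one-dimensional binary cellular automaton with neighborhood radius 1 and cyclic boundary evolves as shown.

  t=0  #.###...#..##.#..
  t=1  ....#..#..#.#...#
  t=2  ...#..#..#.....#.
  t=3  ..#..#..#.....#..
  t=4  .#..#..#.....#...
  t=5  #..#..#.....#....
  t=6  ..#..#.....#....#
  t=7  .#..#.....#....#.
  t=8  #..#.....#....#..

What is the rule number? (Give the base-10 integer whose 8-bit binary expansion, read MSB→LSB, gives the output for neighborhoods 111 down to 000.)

66

  ###|.  b7=0 t=0,i=3
  ##.|#  b6=1 t=0,i=4
  #.#|.  b5=0 t=0,i=1
  #..|.  b4=0 t=0,i=5
  .##|.  b3=0 t=0,i=2
  .#.|.  b2=0 t=0,i=0
  ..#|#  b1=1 t=0,i=7
  ...|.  b0=0 t=0,i=6
  bits 01000010 = 66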